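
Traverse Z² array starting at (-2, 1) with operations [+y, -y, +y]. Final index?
(-2, 2)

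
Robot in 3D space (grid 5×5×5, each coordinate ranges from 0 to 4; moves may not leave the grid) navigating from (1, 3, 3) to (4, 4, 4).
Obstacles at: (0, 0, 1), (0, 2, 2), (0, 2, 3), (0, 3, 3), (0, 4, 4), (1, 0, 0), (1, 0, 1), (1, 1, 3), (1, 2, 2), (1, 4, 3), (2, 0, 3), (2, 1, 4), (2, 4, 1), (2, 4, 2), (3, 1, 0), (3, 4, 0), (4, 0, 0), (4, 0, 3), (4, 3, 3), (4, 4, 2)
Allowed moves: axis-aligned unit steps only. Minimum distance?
5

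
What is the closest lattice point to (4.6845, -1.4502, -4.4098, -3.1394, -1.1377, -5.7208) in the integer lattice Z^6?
(5, -1, -4, -3, -1, -6)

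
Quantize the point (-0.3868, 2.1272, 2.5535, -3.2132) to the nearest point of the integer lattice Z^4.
(0, 2, 3, -3)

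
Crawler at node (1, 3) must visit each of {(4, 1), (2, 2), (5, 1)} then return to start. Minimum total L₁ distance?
12
(one optimal route: (1, 3) → (4, 1) → (5, 1) → (2, 2) → (1, 3))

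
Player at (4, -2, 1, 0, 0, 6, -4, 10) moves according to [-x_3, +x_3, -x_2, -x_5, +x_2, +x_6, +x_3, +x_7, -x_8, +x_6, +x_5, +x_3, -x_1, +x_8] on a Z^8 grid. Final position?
(3, -2, 3, 0, 0, 8, -3, 10)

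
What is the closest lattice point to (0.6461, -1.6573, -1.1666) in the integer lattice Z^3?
(1, -2, -1)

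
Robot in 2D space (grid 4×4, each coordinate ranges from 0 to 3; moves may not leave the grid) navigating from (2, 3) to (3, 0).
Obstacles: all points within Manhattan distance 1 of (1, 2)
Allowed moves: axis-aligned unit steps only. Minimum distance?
4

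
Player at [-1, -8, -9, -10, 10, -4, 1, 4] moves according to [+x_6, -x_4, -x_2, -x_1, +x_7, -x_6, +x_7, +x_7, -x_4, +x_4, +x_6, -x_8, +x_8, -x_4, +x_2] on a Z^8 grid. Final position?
(-2, -8, -9, -12, 10, -3, 4, 4)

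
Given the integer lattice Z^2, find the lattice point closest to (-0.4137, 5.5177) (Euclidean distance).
(0, 6)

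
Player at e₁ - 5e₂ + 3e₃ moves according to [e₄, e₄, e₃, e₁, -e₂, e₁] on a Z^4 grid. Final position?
(3, -6, 4, 2)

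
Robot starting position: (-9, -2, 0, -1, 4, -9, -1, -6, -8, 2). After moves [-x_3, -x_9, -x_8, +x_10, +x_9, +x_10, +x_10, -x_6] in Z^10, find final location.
(-9, -2, -1, -1, 4, -10, -1, -7, -8, 5)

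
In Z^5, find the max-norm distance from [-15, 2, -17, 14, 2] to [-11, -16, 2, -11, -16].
25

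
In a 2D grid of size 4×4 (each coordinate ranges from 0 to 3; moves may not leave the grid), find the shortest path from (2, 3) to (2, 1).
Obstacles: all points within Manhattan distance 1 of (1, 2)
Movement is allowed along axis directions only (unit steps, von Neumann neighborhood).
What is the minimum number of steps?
4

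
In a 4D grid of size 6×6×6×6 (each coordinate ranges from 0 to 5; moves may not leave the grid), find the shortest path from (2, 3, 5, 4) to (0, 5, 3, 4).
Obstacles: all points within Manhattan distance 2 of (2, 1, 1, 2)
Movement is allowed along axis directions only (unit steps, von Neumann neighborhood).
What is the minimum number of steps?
6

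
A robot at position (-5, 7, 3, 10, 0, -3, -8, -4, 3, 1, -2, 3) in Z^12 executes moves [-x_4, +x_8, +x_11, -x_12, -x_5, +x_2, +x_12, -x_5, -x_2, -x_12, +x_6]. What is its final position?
(-5, 7, 3, 9, -2, -2, -8, -3, 3, 1, -1, 2)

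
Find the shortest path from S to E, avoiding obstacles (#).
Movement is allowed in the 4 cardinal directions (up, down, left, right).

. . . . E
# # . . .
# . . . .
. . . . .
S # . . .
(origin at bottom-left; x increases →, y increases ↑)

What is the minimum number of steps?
8
(one shortest path: (0, 0) → (0, 1) → (1, 1) → (2, 1) → (3, 1) → (4, 1) → (4, 2) → (4, 3) → (4, 4))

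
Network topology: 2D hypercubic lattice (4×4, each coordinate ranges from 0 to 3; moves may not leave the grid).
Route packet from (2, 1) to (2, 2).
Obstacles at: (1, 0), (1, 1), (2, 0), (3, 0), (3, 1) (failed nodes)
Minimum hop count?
1
(one shortest path: (2, 1) → (2, 2))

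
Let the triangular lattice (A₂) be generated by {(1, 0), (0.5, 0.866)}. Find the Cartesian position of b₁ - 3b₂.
(-0.5, -2.598)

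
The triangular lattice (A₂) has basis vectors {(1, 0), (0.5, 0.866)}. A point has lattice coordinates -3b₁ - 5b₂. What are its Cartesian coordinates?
(-5.5, -4.33)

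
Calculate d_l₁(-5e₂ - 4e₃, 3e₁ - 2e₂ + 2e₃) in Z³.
12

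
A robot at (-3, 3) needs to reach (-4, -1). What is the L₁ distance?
5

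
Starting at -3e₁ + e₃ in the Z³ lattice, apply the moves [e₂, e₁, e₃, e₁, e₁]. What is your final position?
(0, 1, 2)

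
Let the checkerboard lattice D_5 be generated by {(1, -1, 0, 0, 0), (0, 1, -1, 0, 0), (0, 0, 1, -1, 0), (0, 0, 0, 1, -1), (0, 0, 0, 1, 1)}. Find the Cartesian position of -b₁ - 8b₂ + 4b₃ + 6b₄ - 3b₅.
(-1, -7, 12, -1, -9)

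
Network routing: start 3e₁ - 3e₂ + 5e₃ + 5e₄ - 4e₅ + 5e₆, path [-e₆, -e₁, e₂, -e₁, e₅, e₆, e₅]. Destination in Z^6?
(1, -2, 5, 5, -2, 5)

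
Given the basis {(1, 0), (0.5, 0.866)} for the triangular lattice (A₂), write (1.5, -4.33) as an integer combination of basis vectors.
4b₁ - 5b₂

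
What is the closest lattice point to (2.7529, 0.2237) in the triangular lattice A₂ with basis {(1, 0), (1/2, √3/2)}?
(3, 0)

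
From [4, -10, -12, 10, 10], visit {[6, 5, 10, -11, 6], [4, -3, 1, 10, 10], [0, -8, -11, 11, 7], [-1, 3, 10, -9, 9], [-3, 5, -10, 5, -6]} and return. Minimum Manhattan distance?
178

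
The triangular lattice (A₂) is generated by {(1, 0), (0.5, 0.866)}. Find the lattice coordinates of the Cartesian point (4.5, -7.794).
9b₁ - 9b₂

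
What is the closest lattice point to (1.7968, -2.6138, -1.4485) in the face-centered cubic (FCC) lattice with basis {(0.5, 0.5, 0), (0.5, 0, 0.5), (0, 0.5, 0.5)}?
(2, -2.5, -1.5)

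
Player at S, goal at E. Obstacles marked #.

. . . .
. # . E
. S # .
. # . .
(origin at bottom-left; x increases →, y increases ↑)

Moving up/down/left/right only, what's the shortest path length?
7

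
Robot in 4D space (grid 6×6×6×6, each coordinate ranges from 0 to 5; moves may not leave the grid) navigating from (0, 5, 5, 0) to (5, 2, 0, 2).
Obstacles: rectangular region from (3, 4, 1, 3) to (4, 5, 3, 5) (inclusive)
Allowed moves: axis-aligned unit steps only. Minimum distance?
15
(one shortest path: (0, 5, 5, 0) → (1, 5, 5, 0) → (2, 5, 5, 0) → (3, 5, 5, 0) → (4, 5, 5, 0) → (5, 5, 5, 0) → (5, 4, 5, 0) → (5, 3, 5, 0) → (5, 2, 5, 0) → (5, 2, 4, 0) → (5, 2, 3, 0) → (5, 2, 2, 0) → (5, 2, 1, 0) → (5, 2, 0, 0) → (5, 2, 0, 1) → (5, 2, 0, 2))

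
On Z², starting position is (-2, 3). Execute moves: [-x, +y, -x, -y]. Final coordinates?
(-4, 3)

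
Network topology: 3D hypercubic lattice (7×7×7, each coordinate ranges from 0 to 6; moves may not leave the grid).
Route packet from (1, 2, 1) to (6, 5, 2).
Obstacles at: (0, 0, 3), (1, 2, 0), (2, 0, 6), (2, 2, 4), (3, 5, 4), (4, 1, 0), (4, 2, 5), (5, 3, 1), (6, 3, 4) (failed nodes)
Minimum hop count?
9
(one shortest path: (1, 2, 1) → (2, 2, 1) → (3, 2, 1) → (4, 2, 1) → (5, 2, 1) → (6, 2, 1) → (6, 3, 1) → (6, 4, 1) → (6, 5, 1) → (6, 5, 2))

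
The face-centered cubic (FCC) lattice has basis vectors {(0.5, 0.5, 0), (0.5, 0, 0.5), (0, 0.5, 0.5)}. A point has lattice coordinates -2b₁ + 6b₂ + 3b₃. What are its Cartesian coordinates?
(2, 0.5, 4.5)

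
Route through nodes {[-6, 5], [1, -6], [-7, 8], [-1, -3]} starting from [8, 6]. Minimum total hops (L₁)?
39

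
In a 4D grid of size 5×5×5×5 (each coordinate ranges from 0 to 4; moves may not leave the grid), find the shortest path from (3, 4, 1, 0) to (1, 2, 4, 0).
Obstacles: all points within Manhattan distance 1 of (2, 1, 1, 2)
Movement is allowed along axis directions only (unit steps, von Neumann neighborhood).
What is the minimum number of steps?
7
(one shortest path: (3, 4, 1, 0) → (2, 4, 1, 0) → (1, 4, 1, 0) → (1, 3, 1, 0) → (1, 2, 1, 0) → (1, 2, 2, 0) → (1, 2, 3, 0) → (1, 2, 4, 0))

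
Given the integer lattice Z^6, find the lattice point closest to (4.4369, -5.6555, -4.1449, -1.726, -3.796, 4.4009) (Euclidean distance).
(4, -6, -4, -2, -4, 4)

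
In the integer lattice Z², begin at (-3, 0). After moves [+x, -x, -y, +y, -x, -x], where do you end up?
(-5, 0)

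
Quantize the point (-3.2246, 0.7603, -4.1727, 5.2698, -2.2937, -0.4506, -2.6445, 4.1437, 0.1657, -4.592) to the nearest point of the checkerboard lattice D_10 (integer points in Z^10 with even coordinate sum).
(-3, 1, -4, 5, -2, -1, -3, 4, 0, -5)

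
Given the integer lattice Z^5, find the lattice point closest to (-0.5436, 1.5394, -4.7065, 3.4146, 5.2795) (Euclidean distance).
(-1, 2, -5, 3, 5)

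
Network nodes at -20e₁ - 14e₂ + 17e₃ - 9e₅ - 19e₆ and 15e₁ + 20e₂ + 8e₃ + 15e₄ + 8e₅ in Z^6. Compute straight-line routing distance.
57.7668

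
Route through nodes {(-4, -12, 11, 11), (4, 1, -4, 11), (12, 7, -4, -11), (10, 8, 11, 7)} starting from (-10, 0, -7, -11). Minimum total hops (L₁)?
136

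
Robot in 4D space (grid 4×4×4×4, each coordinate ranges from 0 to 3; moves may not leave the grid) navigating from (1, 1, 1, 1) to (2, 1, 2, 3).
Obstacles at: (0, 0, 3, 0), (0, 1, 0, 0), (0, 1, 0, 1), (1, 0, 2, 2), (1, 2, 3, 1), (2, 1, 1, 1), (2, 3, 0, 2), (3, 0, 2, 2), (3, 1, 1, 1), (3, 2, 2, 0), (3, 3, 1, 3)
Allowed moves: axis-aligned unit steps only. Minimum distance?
4
(one shortest path: (1, 1, 1, 1) → (1, 1, 2, 1) → (2, 1, 2, 1) → (2, 1, 2, 2) → (2, 1, 2, 3))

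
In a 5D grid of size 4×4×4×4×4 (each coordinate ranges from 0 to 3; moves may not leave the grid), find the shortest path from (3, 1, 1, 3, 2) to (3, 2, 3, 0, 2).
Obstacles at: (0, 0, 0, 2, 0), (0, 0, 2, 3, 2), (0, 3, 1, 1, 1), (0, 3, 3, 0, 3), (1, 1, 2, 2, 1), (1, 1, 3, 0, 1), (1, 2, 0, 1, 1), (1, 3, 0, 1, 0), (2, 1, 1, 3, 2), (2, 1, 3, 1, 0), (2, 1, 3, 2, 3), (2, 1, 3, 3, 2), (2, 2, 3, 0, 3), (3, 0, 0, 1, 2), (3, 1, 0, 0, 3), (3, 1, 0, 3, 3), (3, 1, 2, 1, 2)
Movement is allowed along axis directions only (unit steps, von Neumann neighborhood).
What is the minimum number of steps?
6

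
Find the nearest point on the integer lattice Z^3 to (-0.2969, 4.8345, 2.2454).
(0, 5, 2)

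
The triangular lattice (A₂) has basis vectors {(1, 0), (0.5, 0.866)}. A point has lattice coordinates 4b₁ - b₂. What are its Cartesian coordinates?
(3.5, -0.866)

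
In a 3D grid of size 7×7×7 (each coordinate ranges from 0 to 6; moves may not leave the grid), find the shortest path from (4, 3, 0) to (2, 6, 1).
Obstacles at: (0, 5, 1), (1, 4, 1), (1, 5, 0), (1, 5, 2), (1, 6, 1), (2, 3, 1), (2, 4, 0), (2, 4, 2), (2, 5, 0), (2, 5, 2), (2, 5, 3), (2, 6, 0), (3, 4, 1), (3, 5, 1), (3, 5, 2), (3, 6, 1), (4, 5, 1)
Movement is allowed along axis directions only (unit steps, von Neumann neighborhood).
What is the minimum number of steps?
8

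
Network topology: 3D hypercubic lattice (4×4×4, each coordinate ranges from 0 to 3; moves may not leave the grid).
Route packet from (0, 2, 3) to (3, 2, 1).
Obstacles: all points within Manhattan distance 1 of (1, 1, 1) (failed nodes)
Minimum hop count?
5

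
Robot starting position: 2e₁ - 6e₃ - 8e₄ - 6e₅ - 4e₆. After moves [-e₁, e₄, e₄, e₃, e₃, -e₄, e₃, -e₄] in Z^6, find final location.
(1, 0, -3, -8, -6, -4)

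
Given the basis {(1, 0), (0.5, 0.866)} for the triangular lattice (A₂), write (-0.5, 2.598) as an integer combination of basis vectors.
-2b₁ + 3b₂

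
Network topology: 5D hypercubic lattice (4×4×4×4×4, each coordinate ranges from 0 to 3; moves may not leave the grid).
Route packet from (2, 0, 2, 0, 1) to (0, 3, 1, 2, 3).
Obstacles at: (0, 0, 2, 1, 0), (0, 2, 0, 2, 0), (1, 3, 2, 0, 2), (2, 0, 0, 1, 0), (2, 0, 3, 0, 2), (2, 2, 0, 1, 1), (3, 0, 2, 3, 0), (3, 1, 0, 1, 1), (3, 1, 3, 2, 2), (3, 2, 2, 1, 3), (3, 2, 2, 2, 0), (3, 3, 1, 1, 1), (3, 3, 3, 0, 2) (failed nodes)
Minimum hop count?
10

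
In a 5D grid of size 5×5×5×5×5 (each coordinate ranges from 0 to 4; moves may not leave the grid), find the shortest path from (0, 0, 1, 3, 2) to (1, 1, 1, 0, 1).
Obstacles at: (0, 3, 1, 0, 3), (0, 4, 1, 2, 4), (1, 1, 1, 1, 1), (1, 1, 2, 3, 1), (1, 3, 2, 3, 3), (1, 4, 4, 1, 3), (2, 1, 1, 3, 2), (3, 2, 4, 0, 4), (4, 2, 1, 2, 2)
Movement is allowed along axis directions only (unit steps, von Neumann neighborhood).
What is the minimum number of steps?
6
(one shortest path: (0, 0, 1, 3, 2) → (1, 0, 1, 3, 2) → (1, 1, 1, 3, 2) → (1, 1, 1, 2, 2) → (1, 1, 1, 1, 2) → (1, 1, 1, 0, 2) → (1, 1, 1, 0, 1))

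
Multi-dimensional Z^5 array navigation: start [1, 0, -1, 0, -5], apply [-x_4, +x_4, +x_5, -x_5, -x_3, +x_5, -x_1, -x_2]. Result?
(0, -1, -2, 0, -4)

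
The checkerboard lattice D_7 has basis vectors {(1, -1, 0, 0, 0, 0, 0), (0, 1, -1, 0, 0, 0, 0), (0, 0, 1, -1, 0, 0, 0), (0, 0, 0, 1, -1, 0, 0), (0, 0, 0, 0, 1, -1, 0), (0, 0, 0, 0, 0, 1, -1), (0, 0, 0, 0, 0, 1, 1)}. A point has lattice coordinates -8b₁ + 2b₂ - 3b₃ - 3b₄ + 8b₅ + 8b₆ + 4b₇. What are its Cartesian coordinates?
(-8, 10, -5, 0, 11, 4, -4)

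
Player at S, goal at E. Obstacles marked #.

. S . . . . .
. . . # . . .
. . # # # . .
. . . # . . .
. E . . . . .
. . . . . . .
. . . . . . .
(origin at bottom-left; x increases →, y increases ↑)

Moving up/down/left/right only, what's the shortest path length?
4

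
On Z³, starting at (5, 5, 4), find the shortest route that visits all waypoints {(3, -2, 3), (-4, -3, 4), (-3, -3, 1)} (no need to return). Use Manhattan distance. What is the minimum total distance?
23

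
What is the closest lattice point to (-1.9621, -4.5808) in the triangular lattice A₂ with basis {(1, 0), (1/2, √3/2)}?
(-1.5, -4.33)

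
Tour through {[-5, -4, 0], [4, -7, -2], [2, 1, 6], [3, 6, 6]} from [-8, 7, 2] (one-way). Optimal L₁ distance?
54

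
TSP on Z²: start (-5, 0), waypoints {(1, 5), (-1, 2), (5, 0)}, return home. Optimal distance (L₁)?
30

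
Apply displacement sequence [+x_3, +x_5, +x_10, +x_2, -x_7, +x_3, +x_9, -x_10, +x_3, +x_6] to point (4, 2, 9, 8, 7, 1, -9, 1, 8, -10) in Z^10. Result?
(4, 3, 12, 8, 8, 2, -10, 1, 9, -10)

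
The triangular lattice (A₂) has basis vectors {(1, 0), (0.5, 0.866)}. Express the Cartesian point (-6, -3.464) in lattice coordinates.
-4b₁ - 4b₂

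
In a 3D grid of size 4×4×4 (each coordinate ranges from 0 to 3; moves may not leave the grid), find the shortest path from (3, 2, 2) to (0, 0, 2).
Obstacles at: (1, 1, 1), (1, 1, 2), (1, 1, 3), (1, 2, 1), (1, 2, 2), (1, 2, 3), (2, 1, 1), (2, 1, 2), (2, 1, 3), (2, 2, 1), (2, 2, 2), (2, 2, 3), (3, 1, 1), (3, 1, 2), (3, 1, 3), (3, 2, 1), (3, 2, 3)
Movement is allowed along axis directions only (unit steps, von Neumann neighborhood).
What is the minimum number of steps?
7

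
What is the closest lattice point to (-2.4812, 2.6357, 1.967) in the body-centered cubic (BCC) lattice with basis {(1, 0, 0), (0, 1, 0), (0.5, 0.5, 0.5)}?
(-2.5, 2.5, 1.5)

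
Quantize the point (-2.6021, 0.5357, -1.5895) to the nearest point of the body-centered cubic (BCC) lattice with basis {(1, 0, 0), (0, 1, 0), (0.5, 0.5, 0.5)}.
(-2.5, 0.5, -1.5)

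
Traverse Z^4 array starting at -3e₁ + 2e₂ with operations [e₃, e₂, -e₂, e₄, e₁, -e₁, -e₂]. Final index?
(-3, 1, 1, 1)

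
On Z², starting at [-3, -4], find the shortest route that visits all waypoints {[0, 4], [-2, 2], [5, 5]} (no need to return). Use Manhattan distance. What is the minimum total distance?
17
(one optimal route: (-3, -4) → (-2, 2) → (0, 4) → (5, 5))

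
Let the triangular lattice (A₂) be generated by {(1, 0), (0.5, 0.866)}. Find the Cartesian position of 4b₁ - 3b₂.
(2.5, -2.598)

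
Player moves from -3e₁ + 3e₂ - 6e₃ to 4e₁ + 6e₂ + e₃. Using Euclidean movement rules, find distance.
10.3441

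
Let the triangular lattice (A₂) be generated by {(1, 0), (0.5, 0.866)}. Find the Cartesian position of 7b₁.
(7, 0)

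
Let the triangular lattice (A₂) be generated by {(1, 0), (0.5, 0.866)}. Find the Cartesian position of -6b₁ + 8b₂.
(-2, 6.928)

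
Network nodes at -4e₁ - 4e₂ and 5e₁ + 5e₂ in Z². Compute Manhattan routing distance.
18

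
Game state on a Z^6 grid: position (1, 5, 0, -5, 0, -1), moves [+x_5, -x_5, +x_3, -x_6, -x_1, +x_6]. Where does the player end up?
(0, 5, 1, -5, 0, -1)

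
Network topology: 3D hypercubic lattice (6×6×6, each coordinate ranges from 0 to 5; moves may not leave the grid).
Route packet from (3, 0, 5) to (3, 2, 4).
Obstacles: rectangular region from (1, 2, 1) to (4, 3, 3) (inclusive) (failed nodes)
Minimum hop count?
3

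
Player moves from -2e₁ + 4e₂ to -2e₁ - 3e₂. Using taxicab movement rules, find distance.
7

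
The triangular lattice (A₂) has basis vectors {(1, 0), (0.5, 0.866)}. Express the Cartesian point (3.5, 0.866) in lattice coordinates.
3b₁ + b₂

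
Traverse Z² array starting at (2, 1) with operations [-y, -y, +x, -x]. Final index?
(2, -1)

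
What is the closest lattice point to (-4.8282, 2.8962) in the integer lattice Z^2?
(-5, 3)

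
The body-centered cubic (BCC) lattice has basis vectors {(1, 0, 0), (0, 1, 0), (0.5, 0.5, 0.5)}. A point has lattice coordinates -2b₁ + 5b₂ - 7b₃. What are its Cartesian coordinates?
(-5.5, 1.5, -3.5)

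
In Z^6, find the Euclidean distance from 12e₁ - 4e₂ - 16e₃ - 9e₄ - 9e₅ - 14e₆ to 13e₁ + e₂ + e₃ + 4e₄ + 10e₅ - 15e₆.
29.0861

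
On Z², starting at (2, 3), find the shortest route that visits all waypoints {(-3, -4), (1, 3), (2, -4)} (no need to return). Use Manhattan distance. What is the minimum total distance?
14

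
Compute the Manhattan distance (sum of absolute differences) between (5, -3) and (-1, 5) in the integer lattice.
14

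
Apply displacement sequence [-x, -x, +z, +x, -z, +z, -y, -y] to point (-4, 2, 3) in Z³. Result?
(-5, 0, 4)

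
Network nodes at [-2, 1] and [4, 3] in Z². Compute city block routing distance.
8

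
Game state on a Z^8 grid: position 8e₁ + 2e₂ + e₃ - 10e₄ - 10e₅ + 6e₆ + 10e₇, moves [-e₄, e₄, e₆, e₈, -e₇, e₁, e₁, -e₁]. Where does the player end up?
(9, 2, 1, -10, -10, 7, 9, 1)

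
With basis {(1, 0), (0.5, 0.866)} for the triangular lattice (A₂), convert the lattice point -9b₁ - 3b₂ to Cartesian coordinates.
(-10.5, -2.598)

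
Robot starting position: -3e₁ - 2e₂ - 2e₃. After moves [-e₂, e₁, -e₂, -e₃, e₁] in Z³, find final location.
(-1, -4, -3)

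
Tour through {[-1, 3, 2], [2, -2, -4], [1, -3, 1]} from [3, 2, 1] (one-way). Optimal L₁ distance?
22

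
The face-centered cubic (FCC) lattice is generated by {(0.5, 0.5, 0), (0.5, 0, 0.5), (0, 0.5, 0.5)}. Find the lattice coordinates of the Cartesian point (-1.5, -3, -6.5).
2b₁ - 5b₂ - 8b₃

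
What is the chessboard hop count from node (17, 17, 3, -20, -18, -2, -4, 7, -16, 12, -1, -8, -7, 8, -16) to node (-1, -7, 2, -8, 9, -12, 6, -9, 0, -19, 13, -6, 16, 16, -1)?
31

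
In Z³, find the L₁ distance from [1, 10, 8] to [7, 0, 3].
21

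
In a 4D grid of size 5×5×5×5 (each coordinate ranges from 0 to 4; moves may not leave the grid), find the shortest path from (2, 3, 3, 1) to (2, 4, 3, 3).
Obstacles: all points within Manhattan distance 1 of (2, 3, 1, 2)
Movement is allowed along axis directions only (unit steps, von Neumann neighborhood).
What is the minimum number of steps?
3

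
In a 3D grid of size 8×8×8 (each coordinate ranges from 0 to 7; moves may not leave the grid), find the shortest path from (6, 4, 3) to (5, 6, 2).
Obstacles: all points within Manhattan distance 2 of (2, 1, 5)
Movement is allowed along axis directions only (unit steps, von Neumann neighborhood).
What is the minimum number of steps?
4
(one shortest path: (6, 4, 3) → (5, 4, 3) → (5, 5, 3) → (5, 6, 3) → (5, 6, 2))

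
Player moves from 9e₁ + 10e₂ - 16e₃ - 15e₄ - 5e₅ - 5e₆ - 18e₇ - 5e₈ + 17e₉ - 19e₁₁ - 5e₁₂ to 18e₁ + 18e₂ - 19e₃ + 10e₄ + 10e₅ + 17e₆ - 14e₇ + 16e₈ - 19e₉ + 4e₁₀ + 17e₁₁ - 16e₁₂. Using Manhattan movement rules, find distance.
194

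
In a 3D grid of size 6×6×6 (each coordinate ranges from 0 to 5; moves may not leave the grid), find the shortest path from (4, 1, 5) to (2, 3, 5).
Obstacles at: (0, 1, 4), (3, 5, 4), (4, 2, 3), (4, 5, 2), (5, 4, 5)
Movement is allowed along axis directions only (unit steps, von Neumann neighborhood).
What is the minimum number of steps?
4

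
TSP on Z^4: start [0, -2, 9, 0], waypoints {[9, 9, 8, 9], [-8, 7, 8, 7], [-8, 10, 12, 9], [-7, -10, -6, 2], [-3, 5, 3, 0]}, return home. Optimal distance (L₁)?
142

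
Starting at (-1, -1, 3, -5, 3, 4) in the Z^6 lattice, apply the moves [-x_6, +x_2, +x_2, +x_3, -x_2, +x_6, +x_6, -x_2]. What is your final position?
(-1, -1, 4, -5, 3, 5)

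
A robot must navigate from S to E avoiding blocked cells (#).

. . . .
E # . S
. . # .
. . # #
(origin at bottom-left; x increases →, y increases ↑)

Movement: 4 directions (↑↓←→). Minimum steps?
5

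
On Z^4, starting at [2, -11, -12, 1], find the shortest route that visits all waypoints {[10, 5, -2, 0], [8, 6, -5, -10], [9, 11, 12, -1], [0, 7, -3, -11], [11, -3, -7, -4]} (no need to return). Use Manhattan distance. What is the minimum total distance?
105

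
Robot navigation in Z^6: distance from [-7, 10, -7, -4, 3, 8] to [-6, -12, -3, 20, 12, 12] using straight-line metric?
34.2637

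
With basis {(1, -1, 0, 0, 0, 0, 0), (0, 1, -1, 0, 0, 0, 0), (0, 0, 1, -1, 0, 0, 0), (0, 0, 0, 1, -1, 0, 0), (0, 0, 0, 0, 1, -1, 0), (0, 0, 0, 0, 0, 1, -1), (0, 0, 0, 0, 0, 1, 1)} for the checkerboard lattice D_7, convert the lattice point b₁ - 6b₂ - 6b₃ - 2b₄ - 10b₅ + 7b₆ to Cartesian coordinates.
(1, -7, 0, 4, -8, 17, -7)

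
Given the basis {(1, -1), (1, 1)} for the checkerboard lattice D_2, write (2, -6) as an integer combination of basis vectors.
4b₁ - 2b₂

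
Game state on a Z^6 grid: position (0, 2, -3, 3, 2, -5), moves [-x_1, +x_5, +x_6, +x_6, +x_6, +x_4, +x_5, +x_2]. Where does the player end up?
(-1, 3, -3, 4, 4, -2)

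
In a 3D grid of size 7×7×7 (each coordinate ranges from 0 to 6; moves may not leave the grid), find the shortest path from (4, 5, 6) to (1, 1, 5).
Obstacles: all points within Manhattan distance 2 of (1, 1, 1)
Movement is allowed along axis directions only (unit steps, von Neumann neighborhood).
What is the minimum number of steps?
8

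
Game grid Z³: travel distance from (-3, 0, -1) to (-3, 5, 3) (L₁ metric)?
9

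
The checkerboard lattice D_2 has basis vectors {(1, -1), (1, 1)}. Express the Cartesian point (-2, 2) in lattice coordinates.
-2b₁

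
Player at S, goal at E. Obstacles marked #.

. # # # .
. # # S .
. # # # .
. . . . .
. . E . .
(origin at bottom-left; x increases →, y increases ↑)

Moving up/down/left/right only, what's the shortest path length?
6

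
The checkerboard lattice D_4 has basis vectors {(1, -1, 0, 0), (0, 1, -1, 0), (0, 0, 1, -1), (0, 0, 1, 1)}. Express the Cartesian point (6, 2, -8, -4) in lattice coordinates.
6b₁ + 8b₂ + 2b₃ - 2b₄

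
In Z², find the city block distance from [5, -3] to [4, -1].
3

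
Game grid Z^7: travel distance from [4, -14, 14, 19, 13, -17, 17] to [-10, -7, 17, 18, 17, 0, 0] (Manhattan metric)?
63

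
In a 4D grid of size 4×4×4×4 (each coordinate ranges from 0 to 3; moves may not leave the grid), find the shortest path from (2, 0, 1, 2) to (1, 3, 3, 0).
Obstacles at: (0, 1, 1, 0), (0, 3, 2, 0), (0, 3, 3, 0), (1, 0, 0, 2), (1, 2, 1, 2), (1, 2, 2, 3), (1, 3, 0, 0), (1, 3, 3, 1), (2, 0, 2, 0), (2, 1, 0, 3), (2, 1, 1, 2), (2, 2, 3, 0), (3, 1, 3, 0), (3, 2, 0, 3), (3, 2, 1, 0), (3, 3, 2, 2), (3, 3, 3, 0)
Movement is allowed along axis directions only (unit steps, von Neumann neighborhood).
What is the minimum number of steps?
8
(one shortest path: (2, 0, 1, 2) → (1, 0, 1, 2) → (1, 1, 1, 2) → (1, 1, 2, 2) → (1, 2, 2, 2) → (1, 3, 2, 2) → (1, 3, 2, 1) → (1, 3, 2, 0) → (1, 3, 3, 0))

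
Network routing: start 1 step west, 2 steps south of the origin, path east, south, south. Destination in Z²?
(0, -4)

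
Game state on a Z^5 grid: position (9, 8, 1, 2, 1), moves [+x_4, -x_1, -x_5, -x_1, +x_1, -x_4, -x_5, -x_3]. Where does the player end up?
(8, 8, 0, 2, -1)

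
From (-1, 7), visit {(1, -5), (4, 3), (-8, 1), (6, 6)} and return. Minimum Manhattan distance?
52
(one optimal route: (-1, 7) → (-8, 1) → (1, -5) → (4, 3) → (6, 6) → (-1, 7))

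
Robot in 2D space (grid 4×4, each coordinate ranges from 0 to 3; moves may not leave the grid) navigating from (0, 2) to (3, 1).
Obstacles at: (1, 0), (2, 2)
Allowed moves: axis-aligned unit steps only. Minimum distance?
4
(one shortest path: (0, 2) → (1, 2) → (1, 1) → (2, 1) → (3, 1))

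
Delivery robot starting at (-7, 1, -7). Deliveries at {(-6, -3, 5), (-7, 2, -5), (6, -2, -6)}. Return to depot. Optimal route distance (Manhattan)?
60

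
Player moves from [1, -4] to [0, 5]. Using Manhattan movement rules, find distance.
10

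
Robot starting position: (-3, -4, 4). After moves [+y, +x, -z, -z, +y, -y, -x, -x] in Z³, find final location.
(-4, -3, 2)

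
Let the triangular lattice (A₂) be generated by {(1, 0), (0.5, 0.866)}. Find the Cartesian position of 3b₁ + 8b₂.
(7, 6.928)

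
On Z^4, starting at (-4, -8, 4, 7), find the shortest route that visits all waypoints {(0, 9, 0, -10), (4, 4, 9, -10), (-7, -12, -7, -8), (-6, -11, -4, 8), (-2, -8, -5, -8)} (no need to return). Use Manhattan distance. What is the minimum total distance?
90
(one optimal route: (-4, -8, 4, 7) → (-6, -11, -4, 8) → (-7, -12, -7, -8) → (-2, -8, -5, -8) → (0, 9, 0, -10) → (4, 4, 9, -10))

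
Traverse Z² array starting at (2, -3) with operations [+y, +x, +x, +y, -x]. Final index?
(3, -1)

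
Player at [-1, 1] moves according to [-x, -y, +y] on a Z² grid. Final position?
(-2, 1)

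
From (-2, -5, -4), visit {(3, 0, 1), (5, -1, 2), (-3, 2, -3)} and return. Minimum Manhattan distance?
42
(one optimal route: (-2, -5, -4) → (5, -1, 2) → (3, 0, 1) → (-3, 2, -3) → (-2, -5, -4))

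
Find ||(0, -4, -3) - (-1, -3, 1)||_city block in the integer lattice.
6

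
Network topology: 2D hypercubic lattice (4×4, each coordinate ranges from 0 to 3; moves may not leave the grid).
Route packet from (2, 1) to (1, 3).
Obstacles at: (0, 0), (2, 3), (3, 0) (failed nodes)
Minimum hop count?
3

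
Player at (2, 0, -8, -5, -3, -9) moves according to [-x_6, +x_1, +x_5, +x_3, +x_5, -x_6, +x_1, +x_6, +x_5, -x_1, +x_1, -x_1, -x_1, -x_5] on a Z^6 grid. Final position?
(2, 0, -7, -5, -1, -10)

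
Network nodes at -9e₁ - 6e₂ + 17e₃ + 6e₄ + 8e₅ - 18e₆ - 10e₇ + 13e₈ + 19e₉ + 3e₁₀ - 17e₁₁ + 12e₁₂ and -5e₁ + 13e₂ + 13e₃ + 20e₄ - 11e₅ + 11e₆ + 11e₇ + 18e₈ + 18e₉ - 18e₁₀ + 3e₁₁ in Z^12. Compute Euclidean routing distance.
56.9473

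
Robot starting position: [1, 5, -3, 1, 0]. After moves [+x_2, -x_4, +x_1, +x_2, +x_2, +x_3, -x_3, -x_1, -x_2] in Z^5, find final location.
(1, 7, -3, 0, 0)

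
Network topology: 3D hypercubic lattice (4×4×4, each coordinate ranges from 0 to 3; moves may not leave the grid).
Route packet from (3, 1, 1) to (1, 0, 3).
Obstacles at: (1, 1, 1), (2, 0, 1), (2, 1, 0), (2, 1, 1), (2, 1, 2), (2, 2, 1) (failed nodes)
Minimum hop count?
5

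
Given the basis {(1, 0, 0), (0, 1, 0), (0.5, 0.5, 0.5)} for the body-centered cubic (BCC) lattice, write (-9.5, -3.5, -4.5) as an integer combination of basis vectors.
-5b₁ + b₂ - 9b₃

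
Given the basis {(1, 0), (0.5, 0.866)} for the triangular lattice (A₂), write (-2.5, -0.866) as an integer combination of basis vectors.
-2b₁ - b₂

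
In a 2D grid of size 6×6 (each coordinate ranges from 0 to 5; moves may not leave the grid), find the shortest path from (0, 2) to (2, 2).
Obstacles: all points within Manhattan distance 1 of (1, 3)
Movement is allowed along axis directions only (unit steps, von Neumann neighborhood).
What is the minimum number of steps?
4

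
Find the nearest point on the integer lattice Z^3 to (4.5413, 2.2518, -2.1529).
(5, 2, -2)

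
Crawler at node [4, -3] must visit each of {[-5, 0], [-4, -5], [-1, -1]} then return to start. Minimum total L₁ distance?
28
(one optimal route: (4, -3) → (-4, -5) → (-5, 0) → (-1, -1) → (4, -3))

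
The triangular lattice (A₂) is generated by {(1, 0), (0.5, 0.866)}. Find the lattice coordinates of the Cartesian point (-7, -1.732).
-6b₁ - 2b₂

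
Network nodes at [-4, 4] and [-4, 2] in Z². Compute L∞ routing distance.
2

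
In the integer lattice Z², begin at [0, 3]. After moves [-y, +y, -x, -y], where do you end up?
(-1, 2)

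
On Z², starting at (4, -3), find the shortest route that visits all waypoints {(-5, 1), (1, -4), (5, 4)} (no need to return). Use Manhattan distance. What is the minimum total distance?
28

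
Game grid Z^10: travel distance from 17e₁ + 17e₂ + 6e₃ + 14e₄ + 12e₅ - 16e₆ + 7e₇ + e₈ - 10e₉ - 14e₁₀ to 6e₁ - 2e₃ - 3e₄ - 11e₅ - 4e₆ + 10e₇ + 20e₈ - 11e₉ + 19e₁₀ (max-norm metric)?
33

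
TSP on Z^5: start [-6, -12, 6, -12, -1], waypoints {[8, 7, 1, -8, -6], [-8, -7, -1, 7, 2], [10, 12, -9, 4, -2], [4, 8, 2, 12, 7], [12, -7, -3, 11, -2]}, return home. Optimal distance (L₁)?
222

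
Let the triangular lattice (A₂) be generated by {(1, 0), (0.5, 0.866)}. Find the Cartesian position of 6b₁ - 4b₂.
(4, -3.464)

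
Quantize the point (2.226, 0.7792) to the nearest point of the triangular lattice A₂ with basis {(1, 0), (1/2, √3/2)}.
(2.5, 0.866)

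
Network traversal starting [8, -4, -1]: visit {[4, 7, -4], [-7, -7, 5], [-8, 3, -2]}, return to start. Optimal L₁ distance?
78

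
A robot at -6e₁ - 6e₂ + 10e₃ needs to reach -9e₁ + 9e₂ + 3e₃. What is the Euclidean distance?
16.8226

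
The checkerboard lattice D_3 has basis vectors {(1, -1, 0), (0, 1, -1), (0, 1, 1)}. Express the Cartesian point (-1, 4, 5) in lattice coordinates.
-b₁ - b₂ + 4b₃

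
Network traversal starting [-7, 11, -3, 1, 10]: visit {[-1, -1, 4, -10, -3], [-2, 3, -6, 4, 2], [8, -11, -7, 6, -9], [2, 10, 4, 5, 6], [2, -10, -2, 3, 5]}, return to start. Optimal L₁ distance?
196
(one optimal route: (-7, 11, -3, 1, 10) → (-2, 3, -6, 4, 2) → (-1, -1, 4, -10, -3) → (8, -11, -7, 6, -9) → (2, -10, -2, 3, 5) → (2, 10, 4, 5, 6) → (-7, 11, -3, 1, 10))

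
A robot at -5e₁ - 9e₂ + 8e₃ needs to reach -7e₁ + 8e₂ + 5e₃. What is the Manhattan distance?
22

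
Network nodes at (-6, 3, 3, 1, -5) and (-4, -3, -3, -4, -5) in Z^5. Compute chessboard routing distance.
6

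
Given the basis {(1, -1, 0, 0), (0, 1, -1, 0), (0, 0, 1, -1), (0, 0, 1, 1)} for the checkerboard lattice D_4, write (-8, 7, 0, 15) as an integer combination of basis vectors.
-8b₁ - b₂ - 8b₃ + 7b₄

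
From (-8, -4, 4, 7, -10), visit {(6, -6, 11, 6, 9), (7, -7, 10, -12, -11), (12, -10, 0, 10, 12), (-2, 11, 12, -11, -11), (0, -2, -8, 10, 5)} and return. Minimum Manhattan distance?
222
(one optimal route: (-8, -4, 4, 7, -10) → (-2, 11, 12, -11, -11) → (7, -7, 10, -12, -11) → (6, -6, 11, 6, 9) → (12, -10, 0, 10, 12) → (0, -2, -8, 10, 5) → (-8, -4, 4, 7, -10))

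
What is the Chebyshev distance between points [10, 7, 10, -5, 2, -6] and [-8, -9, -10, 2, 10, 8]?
20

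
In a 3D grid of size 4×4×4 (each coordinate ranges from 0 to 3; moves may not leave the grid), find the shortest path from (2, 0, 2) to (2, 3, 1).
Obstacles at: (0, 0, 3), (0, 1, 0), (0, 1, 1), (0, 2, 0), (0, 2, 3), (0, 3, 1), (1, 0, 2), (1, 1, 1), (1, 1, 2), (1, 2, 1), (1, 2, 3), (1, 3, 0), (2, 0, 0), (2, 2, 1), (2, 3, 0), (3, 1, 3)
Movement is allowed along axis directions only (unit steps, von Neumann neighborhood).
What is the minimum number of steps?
4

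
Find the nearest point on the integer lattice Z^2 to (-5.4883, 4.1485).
(-5, 4)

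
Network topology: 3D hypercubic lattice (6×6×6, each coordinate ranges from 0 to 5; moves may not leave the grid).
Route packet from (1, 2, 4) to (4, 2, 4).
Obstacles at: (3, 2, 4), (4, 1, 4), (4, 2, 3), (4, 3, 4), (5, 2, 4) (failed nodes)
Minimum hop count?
5
(one shortest path: (1, 2, 4) → (2, 2, 4) → (2, 2, 5) → (3, 2, 5) → (4, 2, 5) → (4, 2, 4))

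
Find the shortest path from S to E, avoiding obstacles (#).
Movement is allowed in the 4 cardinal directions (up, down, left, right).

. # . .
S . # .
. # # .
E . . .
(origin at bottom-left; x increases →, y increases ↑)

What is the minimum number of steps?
2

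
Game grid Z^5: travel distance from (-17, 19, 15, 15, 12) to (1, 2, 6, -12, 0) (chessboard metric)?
27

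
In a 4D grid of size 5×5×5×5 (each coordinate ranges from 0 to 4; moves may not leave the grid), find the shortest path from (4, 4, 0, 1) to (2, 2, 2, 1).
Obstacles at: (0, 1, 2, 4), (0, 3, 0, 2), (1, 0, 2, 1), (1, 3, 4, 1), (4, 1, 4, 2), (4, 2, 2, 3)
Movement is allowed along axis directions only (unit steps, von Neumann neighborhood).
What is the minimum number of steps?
6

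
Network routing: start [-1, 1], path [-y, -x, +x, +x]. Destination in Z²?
(0, 0)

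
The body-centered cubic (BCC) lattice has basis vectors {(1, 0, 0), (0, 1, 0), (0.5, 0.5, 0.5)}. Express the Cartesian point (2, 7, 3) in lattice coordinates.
-b₁ + 4b₂ + 6b₃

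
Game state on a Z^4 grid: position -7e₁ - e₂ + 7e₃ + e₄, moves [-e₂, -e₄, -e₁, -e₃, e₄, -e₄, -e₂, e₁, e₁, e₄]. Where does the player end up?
(-6, -3, 6, 1)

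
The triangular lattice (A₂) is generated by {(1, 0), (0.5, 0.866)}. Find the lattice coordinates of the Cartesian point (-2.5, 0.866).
-3b₁ + b₂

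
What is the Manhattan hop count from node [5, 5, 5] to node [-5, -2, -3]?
25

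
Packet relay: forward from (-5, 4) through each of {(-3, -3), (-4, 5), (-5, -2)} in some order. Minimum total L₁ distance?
13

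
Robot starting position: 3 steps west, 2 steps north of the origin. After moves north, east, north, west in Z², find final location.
(-3, 4)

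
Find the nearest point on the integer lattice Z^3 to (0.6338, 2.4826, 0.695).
(1, 2, 1)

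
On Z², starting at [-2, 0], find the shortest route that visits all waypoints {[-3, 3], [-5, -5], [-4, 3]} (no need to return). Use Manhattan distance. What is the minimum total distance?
14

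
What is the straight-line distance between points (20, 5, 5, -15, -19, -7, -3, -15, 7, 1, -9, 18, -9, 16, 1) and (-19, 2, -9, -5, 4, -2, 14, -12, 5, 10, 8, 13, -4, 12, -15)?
58.0861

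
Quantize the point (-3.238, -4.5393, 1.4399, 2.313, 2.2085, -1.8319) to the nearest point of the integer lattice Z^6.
(-3, -5, 1, 2, 2, -2)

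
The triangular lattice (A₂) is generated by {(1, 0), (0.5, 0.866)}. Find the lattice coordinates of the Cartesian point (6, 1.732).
5b₁ + 2b₂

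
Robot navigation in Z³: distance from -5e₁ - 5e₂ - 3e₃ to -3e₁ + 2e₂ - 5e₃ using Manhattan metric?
11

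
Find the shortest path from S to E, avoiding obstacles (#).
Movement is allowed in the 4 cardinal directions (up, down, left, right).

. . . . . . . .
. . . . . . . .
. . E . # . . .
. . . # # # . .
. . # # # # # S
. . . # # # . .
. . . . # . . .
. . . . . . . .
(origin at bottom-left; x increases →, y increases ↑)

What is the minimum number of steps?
9
(one shortest path: (7, 3) → (7, 4) → (6, 4) → (6, 5) → (5, 5) → (5, 6) → (4, 6) → (3, 6) → (2, 6) → (2, 5))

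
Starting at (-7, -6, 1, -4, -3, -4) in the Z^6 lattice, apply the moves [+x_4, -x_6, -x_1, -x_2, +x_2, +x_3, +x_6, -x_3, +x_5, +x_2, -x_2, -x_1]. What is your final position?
(-9, -6, 1, -3, -2, -4)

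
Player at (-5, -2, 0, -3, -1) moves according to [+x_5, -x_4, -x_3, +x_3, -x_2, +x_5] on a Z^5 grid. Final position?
(-5, -3, 0, -4, 1)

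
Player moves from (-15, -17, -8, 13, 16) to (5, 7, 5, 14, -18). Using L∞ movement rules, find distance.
34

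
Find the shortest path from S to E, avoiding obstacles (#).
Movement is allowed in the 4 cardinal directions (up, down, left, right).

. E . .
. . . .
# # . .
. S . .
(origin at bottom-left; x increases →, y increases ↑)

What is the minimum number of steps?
5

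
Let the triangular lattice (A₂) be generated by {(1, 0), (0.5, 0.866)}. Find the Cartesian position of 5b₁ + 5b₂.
(7.5, 4.33)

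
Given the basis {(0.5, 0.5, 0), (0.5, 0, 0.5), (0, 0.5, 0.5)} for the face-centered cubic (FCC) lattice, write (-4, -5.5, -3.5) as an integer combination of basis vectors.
-6b₁ - 2b₂ - 5b₃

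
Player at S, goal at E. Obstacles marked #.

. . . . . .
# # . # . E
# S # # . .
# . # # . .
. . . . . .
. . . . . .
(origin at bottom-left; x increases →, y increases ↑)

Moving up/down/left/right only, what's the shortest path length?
9
(one shortest path: (1, 3) → (1, 2) → (1, 1) → (2, 1) → (3, 1) → (4, 1) → (5, 1) → (5, 2) → (5, 3) → (5, 4))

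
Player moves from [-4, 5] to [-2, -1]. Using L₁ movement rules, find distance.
8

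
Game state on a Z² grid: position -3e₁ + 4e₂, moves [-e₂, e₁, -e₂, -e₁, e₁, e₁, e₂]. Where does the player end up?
(-1, 3)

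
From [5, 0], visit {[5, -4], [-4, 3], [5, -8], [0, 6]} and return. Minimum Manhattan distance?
46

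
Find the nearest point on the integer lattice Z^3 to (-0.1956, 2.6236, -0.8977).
(0, 3, -1)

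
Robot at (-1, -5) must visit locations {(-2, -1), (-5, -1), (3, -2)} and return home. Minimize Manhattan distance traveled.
24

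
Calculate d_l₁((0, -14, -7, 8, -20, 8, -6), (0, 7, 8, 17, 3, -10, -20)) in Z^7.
100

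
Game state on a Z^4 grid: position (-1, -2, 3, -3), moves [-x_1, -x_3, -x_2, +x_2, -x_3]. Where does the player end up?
(-2, -2, 1, -3)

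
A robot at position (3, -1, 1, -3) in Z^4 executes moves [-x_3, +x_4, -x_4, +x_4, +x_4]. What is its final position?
(3, -1, 0, -1)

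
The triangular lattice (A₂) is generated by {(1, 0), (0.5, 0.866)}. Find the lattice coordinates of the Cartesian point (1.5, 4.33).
-b₁ + 5b₂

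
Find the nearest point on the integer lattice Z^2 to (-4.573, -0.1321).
(-5, 0)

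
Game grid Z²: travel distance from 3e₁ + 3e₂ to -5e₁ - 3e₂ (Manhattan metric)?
14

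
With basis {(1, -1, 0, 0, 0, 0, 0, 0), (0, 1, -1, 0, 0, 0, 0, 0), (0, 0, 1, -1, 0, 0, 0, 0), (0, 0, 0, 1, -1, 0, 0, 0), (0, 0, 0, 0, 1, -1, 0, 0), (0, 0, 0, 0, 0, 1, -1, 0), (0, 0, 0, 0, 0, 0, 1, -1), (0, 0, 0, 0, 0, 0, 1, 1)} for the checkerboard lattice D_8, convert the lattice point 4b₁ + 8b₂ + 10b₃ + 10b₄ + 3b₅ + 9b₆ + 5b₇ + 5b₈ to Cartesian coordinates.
(4, 4, 2, 0, -7, 6, 1, 0)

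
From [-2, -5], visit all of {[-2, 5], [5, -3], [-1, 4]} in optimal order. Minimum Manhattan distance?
24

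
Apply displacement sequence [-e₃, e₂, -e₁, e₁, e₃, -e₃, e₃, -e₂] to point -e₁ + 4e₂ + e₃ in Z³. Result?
(-1, 4, 1)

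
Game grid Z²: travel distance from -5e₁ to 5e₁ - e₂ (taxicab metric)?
11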